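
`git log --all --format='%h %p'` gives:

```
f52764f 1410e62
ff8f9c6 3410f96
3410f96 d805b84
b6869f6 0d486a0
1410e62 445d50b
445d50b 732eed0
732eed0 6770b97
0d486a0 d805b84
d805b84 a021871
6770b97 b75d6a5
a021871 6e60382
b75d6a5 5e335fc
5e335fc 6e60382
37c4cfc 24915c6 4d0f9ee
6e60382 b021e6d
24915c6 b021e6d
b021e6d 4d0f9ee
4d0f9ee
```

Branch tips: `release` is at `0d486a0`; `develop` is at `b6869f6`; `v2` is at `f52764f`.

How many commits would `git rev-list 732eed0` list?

7

Walking parent pointers from 732eed0: reachable set = {4d0f9ee, 5e335fc, 6770b97, 6e60382, 732eed0, b021e6d, b75d6a5}.
That is 7 commits.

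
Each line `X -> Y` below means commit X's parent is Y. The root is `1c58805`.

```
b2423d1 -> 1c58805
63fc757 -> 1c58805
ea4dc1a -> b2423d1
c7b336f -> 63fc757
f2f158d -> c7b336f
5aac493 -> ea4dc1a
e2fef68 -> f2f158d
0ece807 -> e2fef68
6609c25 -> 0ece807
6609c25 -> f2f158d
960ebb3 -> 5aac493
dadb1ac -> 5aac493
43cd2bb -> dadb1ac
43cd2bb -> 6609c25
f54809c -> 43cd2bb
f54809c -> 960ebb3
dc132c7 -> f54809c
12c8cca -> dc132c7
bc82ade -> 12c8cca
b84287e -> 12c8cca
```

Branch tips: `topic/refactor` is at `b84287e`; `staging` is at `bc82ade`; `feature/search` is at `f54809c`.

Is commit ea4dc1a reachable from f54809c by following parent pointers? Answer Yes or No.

Yes

Ancestors of f54809c (commits reachable by following parents): {0ece807, 1c58805, 43cd2bb, 5aac493, 63fc757, 6609c25, 960ebb3, b2423d1, c7b336f, dadb1ac, e2fef68, ea4dc1a, f2f158d, f54809c}.
ea4dc1a is in that set, so it is an ancestor of f54809c.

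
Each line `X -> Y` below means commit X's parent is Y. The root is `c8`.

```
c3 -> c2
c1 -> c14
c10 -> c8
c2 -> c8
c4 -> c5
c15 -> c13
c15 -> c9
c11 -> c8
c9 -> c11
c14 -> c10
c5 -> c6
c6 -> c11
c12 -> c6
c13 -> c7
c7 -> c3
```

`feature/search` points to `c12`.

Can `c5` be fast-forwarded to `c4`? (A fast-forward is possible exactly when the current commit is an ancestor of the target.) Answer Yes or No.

Yes

A fast-forward from c5 to c4 is possible iff c5 is an ancestor of c4.
Ancestors of c4: {c11, c4, c5, c6, c8}.
c5 is among them, so fast-forward is possible.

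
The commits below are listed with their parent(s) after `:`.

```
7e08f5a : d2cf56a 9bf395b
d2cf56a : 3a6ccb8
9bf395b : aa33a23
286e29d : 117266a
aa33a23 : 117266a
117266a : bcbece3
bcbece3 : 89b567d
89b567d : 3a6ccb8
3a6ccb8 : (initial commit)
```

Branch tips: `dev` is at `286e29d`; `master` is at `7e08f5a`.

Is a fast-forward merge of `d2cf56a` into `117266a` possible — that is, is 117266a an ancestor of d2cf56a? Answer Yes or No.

A fast-forward from 117266a to d2cf56a is possible iff 117266a is an ancestor of d2cf56a.
Ancestors of d2cf56a: {3a6ccb8, d2cf56a}.
117266a is not among them, so fast-forward is not possible.

No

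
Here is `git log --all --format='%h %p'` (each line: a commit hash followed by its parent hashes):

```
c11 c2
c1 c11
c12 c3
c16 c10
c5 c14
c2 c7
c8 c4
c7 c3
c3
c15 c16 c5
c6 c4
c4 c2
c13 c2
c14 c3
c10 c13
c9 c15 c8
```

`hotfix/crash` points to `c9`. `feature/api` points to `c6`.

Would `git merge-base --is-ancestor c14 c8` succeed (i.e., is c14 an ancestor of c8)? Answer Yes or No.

Ancestors of c8: {c2, c3, c4, c7, c8}.
c14 is not in that set, so it is not an ancestor of c8.

No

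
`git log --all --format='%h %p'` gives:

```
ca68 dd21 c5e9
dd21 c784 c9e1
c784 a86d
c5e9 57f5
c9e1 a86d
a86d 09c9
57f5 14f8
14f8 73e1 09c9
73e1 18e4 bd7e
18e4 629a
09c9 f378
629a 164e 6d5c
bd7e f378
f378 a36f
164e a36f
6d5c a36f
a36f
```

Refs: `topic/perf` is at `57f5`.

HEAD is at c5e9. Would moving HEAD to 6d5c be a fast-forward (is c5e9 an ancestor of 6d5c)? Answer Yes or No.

No

A fast-forward from c5e9 to 6d5c is possible iff c5e9 is an ancestor of 6d5c.
Ancestors of 6d5c: {6d5c, a36f}.
c5e9 is not among them, so fast-forward is not possible.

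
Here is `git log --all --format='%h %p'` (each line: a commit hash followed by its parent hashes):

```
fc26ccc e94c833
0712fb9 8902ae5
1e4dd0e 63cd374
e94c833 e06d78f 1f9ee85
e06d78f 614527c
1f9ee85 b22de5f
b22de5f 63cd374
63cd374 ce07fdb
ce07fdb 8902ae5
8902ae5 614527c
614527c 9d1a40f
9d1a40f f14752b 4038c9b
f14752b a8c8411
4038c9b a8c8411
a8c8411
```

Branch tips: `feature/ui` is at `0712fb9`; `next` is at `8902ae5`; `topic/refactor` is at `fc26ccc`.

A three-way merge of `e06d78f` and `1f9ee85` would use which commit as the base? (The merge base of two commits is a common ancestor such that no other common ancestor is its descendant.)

Ancestors of e06d78f: {4038c9b, 614527c, 9d1a40f, a8c8411, e06d78f, f14752b}.
Ancestors of 1f9ee85: {1f9ee85, 4038c9b, 614527c, 63cd374, 8902ae5, 9d1a40f, a8c8411, b22de5f, ce07fdb, f14752b}.
Common ancestors: {4038c9b, 614527c, 9d1a40f, a8c8411, f14752b}.
Among these, 614527c is not an ancestor of any other common ancestor — it is the merge base.

614527c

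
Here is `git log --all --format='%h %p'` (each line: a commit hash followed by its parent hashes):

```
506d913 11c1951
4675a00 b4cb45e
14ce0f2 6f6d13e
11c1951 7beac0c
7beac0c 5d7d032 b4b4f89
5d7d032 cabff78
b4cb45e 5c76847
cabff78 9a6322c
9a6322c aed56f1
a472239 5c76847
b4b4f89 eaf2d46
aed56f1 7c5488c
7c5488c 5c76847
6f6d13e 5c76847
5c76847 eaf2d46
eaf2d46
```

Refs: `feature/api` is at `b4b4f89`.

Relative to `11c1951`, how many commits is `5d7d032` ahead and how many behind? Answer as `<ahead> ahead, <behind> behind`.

0 ahead, 3 behind

Reachable from 5d7d032: {5c76847, 5d7d032, 7c5488c, 9a6322c, aed56f1, cabff78, eaf2d46}.
Reachable from 11c1951: {11c1951, 5c76847, 5d7d032, 7beac0c, 7c5488c, 9a6322c, aed56f1, b4b4f89, cabff78, eaf2d46}.
Only in 5d7d032's history (ahead): {} — 0.
Only in 11c1951's history (behind): {11c1951, 7beac0c, b4b4f89} — 3.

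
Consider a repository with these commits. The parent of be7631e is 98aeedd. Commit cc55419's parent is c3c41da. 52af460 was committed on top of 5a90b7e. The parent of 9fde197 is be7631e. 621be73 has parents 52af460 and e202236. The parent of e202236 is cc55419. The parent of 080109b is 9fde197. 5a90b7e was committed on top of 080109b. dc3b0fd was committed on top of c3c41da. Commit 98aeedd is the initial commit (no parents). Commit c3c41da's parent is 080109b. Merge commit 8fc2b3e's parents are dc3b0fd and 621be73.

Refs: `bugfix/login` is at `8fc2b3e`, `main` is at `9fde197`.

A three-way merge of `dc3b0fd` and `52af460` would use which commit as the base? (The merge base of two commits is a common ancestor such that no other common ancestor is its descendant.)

080109b

Ancestors of dc3b0fd: {080109b, 98aeedd, 9fde197, be7631e, c3c41da, dc3b0fd}.
Ancestors of 52af460: {080109b, 52af460, 5a90b7e, 98aeedd, 9fde197, be7631e}.
Common ancestors: {080109b, 98aeedd, 9fde197, be7631e}.
Among these, 080109b is not an ancestor of any other common ancestor — it is the merge base.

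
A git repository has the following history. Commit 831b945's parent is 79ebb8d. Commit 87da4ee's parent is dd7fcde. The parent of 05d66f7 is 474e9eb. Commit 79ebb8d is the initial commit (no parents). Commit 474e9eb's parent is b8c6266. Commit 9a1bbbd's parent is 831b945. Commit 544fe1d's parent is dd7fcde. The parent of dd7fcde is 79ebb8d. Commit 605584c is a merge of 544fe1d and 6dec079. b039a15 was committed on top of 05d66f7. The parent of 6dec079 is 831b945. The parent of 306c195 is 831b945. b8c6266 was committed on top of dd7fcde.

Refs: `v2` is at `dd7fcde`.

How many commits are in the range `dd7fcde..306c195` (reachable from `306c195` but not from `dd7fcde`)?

2

Reachable from 306c195: {306c195, 79ebb8d, 831b945}.
Reachable from dd7fcde: {79ebb8d, dd7fcde}.
In 306c195's history but not dd7fcde's: {306c195, 831b945} — 2 commits.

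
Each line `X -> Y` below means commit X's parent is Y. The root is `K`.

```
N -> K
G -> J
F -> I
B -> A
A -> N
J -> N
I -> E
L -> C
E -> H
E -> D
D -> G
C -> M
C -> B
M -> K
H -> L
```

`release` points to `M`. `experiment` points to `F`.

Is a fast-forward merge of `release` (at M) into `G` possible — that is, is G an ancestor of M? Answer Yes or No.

No

A fast-forward from G to M is possible iff G is an ancestor of M.
Ancestors of M: {K, M}.
G is not among them, so fast-forward is not possible.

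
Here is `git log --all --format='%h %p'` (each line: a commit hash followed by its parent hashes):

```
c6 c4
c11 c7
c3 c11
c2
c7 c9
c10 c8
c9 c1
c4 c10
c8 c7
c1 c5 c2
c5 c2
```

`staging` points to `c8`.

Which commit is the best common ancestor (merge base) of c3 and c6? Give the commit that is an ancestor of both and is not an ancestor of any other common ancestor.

c7

Ancestors of c3: {c1, c11, c2, c3, c5, c7, c9}.
Ancestors of c6: {c1, c10, c2, c4, c5, c6, c7, c8, c9}.
Common ancestors: {c1, c2, c5, c7, c9}.
Among these, c7 is not an ancestor of any other common ancestor — it is the merge base.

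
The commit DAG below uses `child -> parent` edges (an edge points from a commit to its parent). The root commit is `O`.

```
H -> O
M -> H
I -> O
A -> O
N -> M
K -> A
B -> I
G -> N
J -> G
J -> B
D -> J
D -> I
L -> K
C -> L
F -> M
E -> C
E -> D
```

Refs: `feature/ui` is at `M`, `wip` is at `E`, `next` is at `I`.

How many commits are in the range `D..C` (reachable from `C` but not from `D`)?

4

Reachable from C: {A, C, K, L, O}.
Reachable from D: {B, D, G, H, I, J, M, N, O}.
In C's history but not D's: {A, C, K, L} — 4 commits.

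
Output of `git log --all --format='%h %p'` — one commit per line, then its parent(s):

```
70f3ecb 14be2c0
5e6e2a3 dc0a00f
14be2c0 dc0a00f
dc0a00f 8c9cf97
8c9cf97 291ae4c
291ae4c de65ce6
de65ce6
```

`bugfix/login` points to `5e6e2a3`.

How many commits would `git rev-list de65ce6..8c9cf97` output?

Reachable from 8c9cf97: {291ae4c, 8c9cf97, de65ce6}.
Reachable from de65ce6: {de65ce6}.
In 8c9cf97's history but not de65ce6's: {291ae4c, 8c9cf97} — 2 commits.

2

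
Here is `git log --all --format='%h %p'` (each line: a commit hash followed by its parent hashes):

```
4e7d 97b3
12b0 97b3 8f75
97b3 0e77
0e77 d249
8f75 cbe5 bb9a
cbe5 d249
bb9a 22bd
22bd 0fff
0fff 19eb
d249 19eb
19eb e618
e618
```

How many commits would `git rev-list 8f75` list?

8

Walking parent pointers from 8f75: reachable set = {0fff, 19eb, 22bd, 8f75, bb9a, cbe5, d249, e618}.
That is 8 commits.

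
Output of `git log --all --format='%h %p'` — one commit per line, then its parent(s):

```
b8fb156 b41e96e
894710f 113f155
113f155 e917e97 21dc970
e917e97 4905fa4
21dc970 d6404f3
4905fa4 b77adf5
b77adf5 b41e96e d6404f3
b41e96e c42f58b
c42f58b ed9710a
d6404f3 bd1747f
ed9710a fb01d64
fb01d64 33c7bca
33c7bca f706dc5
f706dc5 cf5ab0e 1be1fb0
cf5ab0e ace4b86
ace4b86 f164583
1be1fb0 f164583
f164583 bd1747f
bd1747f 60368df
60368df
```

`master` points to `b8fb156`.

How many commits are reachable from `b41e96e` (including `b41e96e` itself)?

12

Walking parent pointers from b41e96e: reachable set = {1be1fb0, 33c7bca, 60368df, ace4b86, b41e96e, bd1747f, c42f58b, cf5ab0e, ed9710a, f164583, f706dc5, fb01d64}.
That is 12 commits.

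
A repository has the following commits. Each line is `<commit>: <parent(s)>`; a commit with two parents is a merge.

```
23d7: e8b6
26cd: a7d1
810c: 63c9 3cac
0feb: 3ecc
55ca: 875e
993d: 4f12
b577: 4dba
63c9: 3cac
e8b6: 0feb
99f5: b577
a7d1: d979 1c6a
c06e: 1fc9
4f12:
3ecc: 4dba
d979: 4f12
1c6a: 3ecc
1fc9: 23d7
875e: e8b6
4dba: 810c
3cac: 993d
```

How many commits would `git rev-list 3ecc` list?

7

Walking parent pointers from 3ecc: reachable set = {3cac, 3ecc, 4dba, 4f12, 63c9, 810c, 993d}.
That is 7 commits.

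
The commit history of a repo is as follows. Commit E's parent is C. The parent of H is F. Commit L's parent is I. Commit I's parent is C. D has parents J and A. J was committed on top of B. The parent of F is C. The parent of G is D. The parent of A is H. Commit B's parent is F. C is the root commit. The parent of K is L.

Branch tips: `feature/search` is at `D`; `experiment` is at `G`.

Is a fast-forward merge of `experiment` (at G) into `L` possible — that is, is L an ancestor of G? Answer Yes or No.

A fast-forward from L to G is possible iff L is an ancestor of G.
Ancestors of G: {A, B, C, D, F, G, H, J}.
L is not among them, so fast-forward is not possible.

No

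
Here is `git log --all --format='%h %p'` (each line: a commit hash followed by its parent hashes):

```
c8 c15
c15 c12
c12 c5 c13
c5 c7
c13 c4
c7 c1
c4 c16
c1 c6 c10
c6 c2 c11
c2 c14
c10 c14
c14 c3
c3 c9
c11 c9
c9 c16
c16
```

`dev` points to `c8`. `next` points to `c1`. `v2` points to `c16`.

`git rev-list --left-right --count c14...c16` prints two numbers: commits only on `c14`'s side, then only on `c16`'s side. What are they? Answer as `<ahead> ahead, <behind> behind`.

Reachable from c14: {c14, c16, c3, c9}.
Reachable from c16: {c16}.
Only in c14's history (ahead): {c14, c3, c9} — 3.
Only in c16's history (behind): {} — 0.

3 ahead, 0 behind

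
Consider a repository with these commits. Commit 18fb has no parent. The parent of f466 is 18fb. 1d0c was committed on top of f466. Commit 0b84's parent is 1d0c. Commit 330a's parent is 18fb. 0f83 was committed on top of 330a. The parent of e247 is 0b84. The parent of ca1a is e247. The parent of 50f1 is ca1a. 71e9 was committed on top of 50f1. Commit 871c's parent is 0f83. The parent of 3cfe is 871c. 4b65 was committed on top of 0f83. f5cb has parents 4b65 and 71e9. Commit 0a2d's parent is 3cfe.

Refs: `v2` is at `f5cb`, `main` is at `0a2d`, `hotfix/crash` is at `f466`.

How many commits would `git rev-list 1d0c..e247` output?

2

Reachable from e247: {0b84, 18fb, 1d0c, e247, f466}.
Reachable from 1d0c: {18fb, 1d0c, f466}.
In e247's history but not 1d0c's: {0b84, e247} — 2 commits.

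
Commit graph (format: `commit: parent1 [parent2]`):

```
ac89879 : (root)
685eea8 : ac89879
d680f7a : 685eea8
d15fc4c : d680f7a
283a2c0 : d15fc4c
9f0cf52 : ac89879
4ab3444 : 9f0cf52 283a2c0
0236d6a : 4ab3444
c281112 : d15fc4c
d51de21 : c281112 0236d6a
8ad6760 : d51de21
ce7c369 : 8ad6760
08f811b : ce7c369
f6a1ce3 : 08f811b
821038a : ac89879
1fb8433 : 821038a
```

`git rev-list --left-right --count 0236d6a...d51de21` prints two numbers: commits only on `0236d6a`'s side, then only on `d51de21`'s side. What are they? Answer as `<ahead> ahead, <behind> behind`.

0 ahead, 2 behind

Reachable from 0236d6a: {0236d6a, 283a2c0, 4ab3444, 685eea8, 9f0cf52, ac89879, d15fc4c, d680f7a}.
Reachable from d51de21: {0236d6a, 283a2c0, 4ab3444, 685eea8, 9f0cf52, ac89879, c281112, d15fc4c, d51de21, d680f7a}.
Only in 0236d6a's history (ahead): {} — 0.
Only in d51de21's history (behind): {c281112, d51de21} — 2.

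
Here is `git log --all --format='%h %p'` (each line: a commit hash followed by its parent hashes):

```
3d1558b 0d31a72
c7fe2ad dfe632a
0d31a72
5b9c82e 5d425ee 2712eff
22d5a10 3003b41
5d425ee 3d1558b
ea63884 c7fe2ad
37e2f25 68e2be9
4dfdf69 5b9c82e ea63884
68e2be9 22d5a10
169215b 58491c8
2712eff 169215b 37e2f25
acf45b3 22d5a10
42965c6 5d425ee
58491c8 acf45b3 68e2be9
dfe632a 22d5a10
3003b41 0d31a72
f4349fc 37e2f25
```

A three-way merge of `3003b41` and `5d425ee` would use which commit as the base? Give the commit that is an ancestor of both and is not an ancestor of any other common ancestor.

Ancestors of 3003b41: {0d31a72, 3003b41}.
Ancestors of 5d425ee: {0d31a72, 3d1558b, 5d425ee}.
Common ancestors: {0d31a72}.
The only common ancestor is 0d31a72, so it is the merge base.

0d31a72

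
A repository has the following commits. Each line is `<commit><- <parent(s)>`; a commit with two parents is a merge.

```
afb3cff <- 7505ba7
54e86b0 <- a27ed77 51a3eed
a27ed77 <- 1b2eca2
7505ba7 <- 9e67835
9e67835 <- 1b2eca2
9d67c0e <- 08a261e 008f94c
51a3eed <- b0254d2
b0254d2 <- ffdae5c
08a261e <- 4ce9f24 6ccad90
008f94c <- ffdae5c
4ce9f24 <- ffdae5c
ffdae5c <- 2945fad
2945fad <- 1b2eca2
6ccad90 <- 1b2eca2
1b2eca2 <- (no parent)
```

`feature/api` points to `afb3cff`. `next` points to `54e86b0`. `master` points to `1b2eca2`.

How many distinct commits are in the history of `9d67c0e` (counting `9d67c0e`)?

8

Walking parent pointers from 9d67c0e: reachable set = {008f94c, 08a261e, 1b2eca2, 2945fad, 4ce9f24, 6ccad90, 9d67c0e, ffdae5c}.
That is 8 commits.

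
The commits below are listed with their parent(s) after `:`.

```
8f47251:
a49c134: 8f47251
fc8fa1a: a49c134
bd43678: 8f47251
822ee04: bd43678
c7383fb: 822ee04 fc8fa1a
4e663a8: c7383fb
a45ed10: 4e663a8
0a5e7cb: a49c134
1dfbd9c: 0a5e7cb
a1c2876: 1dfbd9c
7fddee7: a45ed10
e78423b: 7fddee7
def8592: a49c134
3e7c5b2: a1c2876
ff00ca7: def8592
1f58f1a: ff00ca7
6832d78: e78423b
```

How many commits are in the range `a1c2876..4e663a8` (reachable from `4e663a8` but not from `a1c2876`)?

5

Reachable from 4e663a8: {4e663a8, 822ee04, 8f47251, a49c134, bd43678, c7383fb, fc8fa1a}.
Reachable from a1c2876: {0a5e7cb, 1dfbd9c, 8f47251, a1c2876, a49c134}.
In 4e663a8's history but not a1c2876's: {4e663a8, 822ee04, bd43678, c7383fb, fc8fa1a} — 5 commits.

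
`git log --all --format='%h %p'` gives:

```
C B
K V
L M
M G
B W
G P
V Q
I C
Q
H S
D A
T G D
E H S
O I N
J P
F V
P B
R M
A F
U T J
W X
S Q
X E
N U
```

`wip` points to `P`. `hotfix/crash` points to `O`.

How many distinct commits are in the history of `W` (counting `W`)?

6

Walking parent pointers from W: reachable set = {E, H, Q, S, W, X}.
That is 6 commits.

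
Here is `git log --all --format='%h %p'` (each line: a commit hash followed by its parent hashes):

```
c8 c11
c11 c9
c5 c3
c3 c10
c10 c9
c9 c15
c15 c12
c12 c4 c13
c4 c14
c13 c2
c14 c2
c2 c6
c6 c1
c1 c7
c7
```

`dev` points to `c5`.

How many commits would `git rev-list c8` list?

12

Walking parent pointers from c8: reachable set = {c1, c11, c12, c13, c14, c15, c2, c4, c6, c7, c8, c9}.
That is 12 commits.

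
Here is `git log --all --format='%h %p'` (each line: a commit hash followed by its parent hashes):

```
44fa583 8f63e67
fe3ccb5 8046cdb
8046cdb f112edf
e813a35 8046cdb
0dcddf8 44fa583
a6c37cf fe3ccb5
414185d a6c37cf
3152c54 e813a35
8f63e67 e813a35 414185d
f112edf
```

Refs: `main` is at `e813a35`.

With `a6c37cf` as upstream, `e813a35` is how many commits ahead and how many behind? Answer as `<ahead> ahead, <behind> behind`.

1 ahead, 2 behind

Reachable from e813a35: {8046cdb, e813a35, f112edf}.
Reachable from a6c37cf: {8046cdb, a6c37cf, f112edf, fe3ccb5}.
Only in e813a35's history (ahead): {e813a35} — 1.
Only in a6c37cf's history (behind): {a6c37cf, fe3ccb5} — 2.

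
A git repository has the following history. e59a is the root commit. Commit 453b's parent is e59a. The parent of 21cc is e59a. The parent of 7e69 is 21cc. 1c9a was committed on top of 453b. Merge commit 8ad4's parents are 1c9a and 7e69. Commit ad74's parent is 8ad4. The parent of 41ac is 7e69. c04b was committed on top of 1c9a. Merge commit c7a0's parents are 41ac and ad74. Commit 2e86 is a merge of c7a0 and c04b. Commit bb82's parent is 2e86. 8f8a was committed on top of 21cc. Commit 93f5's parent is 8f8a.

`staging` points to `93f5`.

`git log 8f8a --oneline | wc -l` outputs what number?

Walking parent pointers from 8f8a: reachable set = {21cc, 8f8a, e59a}.
That is 3 commits.

3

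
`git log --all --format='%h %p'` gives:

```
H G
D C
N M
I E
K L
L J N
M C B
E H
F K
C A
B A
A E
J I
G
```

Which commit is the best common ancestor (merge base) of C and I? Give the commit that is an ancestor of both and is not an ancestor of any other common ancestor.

Ancestors of C: {A, C, E, G, H}.
Ancestors of I: {E, G, H, I}.
Common ancestors: {E, G, H}.
Among these, E is not an ancestor of any other common ancestor — it is the merge base.

E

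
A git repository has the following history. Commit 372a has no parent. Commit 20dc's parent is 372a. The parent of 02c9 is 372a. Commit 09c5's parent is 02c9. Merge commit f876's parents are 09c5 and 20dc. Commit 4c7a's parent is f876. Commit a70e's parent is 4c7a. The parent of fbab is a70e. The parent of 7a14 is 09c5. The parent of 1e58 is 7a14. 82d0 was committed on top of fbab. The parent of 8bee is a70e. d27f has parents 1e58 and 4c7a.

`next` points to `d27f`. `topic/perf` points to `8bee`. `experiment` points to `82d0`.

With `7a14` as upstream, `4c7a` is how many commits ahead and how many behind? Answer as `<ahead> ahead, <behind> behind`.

3 ahead, 1 behind

Reachable from 4c7a: {02c9, 09c5, 20dc, 372a, 4c7a, f876}.
Reachable from 7a14: {02c9, 09c5, 372a, 7a14}.
Only in 4c7a's history (ahead): {20dc, 4c7a, f876} — 3.
Only in 7a14's history (behind): {7a14} — 1.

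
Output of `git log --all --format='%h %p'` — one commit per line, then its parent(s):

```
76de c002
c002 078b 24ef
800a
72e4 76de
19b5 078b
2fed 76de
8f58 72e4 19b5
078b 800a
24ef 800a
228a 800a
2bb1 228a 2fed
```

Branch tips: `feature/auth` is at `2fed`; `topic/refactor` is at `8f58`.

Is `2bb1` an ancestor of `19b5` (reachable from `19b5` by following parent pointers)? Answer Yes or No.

No

Ancestors of 19b5: {078b, 19b5, 800a}.
2bb1 is not in that set, so it is not an ancestor of 19b5.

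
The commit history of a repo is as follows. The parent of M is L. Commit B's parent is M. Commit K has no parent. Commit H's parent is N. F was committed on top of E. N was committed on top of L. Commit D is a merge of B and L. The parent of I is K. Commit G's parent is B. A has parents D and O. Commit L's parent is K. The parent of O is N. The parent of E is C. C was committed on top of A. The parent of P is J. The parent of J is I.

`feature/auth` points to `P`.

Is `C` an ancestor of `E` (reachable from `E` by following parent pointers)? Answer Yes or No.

Ancestors of E (commits reachable by following parents): {A, B, C, D, E, K, L, M, N, O}.
C is in that set, so it is an ancestor of E.

Yes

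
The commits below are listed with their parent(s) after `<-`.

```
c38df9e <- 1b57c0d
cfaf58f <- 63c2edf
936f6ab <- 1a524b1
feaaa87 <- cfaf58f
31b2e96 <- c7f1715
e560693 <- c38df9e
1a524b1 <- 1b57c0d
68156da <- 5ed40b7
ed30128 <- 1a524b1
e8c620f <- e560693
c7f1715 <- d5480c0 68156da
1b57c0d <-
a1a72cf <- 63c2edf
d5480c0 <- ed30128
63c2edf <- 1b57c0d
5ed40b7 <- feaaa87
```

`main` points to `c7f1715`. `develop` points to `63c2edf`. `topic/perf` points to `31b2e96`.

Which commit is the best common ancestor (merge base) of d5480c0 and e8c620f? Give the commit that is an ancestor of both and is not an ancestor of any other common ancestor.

Ancestors of d5480c0: {1a524b1, 1b57c0d, d5480c0, ed30128}.
Ancestors of e8c620f: {1b57c0d, c38df9e, e560693, e8c620f}.
Common ancestors: {1b57c0d}.
The only common ancestor is 1b57c0d, so it is the merge base.

1b57c0d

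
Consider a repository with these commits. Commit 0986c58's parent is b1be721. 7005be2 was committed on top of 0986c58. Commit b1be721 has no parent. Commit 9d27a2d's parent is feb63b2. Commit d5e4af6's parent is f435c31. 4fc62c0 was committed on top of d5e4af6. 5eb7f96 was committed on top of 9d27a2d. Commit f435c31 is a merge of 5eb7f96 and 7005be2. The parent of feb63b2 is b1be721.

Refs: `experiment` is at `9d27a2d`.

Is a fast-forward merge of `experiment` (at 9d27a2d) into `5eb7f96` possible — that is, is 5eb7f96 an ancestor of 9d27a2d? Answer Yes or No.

No

A fast-forward from 5eb7f96 to 9d27a2d is possible iff 5eb7f96 is an ancestor of 9d27a2d.
Ancestors of 9d27a2d: {9d27a2d, b1be721, feb63b2}.
5eb7f96 is not among them, so fast-forward is not possible.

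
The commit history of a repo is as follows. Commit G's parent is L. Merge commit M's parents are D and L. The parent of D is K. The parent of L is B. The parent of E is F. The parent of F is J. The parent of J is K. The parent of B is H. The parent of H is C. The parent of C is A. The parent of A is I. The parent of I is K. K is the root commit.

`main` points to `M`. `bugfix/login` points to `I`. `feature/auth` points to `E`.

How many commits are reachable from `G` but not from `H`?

Reachable from G: {A, B, C, G, H, I, K, L}.
Reachable from H: {A, C, H, I, K}.
In G's history but not H's: {B, G, L} — 3 commits.

3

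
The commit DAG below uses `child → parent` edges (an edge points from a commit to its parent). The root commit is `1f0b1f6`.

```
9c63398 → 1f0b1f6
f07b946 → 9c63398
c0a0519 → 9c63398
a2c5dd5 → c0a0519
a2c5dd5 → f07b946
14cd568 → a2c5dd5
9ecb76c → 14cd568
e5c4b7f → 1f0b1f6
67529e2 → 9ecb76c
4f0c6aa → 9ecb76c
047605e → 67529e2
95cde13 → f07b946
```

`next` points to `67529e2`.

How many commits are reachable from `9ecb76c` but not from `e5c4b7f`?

Reachable from 9ecb76c: {14cd568, 1f0b1f6, 9c63398, 9ecb76c, a2c5dd5, c0a0519, f07b946}.
Reachable from e5c4b7f: {1f0b1f6, e5c4b7f}.
In 9ecb76c's history but not e5c4b7f's: {14cd568, 9c63398, 9ecb76c, a2c5dd5, c0a0519, f07b946} — 6 commits.

6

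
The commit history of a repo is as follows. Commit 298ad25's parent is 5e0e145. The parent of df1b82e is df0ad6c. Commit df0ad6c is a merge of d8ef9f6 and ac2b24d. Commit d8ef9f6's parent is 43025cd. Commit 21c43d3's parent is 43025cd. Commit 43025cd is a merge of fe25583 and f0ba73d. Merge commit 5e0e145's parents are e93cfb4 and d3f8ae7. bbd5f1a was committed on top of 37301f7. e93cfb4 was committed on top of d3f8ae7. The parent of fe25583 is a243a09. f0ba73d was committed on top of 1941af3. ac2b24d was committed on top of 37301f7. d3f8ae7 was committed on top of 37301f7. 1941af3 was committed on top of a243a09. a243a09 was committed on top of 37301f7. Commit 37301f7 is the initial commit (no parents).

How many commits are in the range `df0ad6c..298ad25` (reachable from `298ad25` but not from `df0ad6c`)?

Reachable from 298ad25: {298ad25, 37301f7, 5e0e145, d3f8ae7, e93cfb4}.
Reachable from df0ad6c: {1941af3, 37301f7, 43025cd, a243a09, ac2b24d, d8ef9f6, df0ad6c, f0ba73d, fe25583}.
In 298ad25's history but not df0ad6c's: {298ad25, 5e0e145, d3f8ae7, e93cfb4} — 4 commits.

4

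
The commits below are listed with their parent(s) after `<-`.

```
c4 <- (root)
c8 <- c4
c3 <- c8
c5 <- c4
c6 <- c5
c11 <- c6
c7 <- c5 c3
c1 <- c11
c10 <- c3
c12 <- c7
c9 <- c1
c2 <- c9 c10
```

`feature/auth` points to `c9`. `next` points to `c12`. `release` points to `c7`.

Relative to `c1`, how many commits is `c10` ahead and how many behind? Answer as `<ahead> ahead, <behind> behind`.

Reachable from c10: {c10, c3, c4, c8}.
Reachable from c1: {c1, c11, c4, c5, c6}.
Only in c10's history (ahead): {c10, c3, c8} — 3.
Only in c1's history (behind): {c1, c11, c5, c6} — 4.

3 ahead, 4 behind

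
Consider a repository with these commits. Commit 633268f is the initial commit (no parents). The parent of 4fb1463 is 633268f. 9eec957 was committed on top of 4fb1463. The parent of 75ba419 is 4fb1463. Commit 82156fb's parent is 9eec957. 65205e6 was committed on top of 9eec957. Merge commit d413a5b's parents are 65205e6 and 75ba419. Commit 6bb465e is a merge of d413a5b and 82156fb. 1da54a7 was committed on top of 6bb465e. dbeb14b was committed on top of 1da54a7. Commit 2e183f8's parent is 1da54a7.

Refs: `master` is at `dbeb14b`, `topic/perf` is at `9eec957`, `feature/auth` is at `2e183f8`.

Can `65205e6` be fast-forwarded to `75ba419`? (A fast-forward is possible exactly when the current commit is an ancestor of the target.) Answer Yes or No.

A fast-forward from 65205e6 to 75ba419 is possible iff 65205e6 is an ancestor of 75ba419.
Ancestors of 75ba419: {4fb1463, 633268f, 75ba419}.
65205e6 is not among them, so fast-forward is not possible.

No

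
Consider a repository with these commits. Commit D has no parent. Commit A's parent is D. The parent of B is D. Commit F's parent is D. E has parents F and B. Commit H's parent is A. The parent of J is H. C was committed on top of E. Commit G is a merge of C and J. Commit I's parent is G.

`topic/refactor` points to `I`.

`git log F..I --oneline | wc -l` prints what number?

Reachable from I: {A, B, C, D, E, F, G, H, I, J}.
Reachable from F: {D, F}.
In I's history but not F's: {A, B, C, E, G, H, I, J} — 8 commits.

8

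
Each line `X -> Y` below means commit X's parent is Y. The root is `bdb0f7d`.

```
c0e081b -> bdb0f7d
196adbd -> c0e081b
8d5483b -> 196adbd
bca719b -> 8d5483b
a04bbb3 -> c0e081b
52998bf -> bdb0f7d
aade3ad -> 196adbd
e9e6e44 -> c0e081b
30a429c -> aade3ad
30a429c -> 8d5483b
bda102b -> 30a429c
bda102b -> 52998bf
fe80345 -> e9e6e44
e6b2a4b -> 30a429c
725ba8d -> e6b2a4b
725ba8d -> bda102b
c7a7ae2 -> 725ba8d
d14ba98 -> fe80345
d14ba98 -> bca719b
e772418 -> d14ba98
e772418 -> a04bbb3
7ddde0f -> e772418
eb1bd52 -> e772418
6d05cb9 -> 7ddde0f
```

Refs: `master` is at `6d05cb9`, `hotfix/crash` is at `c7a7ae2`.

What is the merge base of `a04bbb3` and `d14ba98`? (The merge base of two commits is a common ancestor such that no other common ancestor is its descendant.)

Ancestors of a04bbb3: {a04bbb3, bdb0f7d, c0e081b}.
Ancestors of d14ba98: {196adbd, 8d5483b, bca719b, bdb0f7d, c0e081b, d14ba98, e9e6e44, fe80345}.
Common ancestors: {bdb0f7d, c0e081b}.
Among these, c0e081b is not an ancestor of any other common ancestor — it is the merge base.

c0e081b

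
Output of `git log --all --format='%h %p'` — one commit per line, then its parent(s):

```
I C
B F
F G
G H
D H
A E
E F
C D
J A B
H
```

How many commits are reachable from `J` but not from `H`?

6

Reachable from J: {A, B, E, F, G, H, J}.
Reachable from H: {H}.
In J's history but not H's: {A, B, E, F, G, J} — 6 commits.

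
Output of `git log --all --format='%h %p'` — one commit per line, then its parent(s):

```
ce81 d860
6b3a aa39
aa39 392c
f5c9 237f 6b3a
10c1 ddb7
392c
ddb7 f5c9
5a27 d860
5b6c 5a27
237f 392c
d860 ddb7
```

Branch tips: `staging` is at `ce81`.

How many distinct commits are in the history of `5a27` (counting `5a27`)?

8

Walking parent pointers from 5a27: reachable set = {237f, 392c, 5a27, 6b3a, aa39, d860, ddb7, f5c9}.
That is 8 commits.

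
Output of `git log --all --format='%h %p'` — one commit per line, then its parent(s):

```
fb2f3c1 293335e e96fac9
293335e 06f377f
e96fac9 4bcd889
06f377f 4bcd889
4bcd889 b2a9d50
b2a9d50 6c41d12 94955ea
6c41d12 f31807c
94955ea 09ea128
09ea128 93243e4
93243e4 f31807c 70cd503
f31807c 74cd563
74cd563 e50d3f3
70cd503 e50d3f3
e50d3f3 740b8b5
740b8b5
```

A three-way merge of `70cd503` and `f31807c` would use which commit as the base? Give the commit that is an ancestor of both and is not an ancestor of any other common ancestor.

Ancestors of 70cd503: {70cd503, 740b8b5, e50d3f3}.
Ancestors of f31807c: {740b8b5, 74cd563, e50d3f3, f31807c}.
Common ancestors: {740b8b5, e50d3f3}.
Among these, e50d3f3 is not an ancestor of any other common ancestor — it is the merge base.

e50d3f3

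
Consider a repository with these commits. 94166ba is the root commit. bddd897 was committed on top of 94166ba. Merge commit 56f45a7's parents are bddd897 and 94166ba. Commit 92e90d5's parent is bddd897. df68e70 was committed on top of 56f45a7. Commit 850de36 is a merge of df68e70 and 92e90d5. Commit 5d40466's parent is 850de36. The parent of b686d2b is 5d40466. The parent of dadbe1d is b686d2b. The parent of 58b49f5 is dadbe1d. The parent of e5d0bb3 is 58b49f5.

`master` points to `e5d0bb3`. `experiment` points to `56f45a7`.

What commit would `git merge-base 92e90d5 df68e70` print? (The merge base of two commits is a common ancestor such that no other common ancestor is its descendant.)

Ancestors of 92e90d5: {92e90d5, 94166ba, bddd897}.
Ancestors of df68e70: {56f45a7, 94166ba, bddd897, df68e70}.
Common ancestors: {94166ba, bddd897}.
Among these, bddd897 is not an ancestor of any other common ancestor — it is the merge base.

bddd897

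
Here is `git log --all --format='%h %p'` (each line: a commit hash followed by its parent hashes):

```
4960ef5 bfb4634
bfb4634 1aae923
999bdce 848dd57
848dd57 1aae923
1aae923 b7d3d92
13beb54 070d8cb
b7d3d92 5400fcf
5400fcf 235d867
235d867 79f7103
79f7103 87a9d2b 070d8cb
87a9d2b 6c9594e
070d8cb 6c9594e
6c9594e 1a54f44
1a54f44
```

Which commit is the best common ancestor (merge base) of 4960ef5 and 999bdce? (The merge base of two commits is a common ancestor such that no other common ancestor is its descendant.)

Ancestors of 4960ef5: {070d8cb, 1a54f44, 1aae923, 235d867, 4960ef5, 5400fcf, 6c9594e, 79f7103, 87a9d2b, b7d3d92, bfb4634}.
Ancestors of 999bdce: {070d8cb, 1a54f44, 1aae923, 235d867, 5400fcf, 6c9594e, 79f7103, 848dd57, 87a9d2b, 999bdce, b7d3d92}.
Common ancestors: {070d8cb, 1a54f44, 1aae923, 235d867, 5400fcf, 6c9594e, 79f7103, 87a9d2b, b7d3d92}.
Among these, 1aae923 is not an ancestor of any other common ancestor — it is the merge base.

1aae923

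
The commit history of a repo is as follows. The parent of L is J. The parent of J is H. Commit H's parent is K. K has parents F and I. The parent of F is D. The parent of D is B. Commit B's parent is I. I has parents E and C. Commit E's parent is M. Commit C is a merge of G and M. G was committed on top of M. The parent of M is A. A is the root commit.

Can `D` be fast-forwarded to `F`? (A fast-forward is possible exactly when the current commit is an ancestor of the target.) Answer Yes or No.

A fast-forward from D to F is possible iff D is an ancestor of F.
Ancestors of F: {A, B, C, D, E, F, G, I, M}.
D is among them, so fast-forward is possible.

Yes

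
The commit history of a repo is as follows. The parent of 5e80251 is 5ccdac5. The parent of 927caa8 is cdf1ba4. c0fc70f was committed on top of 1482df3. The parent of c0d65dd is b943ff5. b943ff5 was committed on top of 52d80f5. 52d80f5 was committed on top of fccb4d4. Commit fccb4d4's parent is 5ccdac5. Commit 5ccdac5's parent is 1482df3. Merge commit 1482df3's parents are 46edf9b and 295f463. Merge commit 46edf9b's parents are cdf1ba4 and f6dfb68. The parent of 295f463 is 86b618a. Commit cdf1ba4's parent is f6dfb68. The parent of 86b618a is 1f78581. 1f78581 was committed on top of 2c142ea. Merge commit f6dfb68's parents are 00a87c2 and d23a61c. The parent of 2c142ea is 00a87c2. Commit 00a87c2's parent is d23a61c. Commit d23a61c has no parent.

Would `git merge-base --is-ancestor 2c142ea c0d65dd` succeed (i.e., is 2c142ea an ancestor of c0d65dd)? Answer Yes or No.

Ancestors of c0d65dd (commits reachable by following parents): {00a87c2, 1482df3, 1f78581, 295f463, 2c142ea, 46edf9b, 52d80f5, 5ccdac5, 86b618a, b943ff5, c0d65dd, cdf1ba4, d23a61c, f6dfb68, fccb4d4}.
2c142ea is in that set, so it is an ancestor of c0d65dd.

Yes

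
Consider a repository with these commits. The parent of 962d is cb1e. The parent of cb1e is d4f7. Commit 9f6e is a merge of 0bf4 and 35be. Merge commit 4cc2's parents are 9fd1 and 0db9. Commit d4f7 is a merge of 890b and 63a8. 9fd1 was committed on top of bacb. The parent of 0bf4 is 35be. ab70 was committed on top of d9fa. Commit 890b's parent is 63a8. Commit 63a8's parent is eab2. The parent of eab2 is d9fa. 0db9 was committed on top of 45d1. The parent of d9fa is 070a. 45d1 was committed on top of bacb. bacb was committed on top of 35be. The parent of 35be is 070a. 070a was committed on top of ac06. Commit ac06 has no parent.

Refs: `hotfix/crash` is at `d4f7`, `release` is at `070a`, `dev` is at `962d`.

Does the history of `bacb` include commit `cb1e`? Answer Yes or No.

Ancestors of bacb: {070a, 35be, ac06, bacb}.
cb1e is not in that set, so it is not an ancestor of bacb.

No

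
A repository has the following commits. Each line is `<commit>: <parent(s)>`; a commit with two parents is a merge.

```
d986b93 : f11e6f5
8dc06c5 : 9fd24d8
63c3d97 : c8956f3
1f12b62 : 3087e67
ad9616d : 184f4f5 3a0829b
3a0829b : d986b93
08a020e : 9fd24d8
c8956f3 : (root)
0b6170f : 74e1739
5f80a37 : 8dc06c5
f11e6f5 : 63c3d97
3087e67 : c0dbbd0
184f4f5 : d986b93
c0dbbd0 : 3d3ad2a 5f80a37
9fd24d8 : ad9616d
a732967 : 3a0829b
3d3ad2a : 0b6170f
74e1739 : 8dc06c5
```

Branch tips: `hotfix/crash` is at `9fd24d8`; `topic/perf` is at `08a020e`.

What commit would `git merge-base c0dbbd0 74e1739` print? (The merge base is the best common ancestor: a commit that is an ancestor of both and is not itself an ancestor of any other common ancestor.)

Ancestors of c0dbbd0: {0b6170f, 184f4f5, 3a0829b, 3d3ad2a, 5f80a37, 63c3d97, 74e1739, 8dc06c5, 9fd24d8, ad9616d, c0dbbd0, c8956f3, d986b93, f11e6f5}.
Ancestors of 74e1739: {184f4f5, 3a0829b, 63c3d97, 74e1739, 8dc06c5, 9fd24d8, ad9616d, c8956f3, d986b93, f11e6f5}.
Common ancestors: {184f4f5, 3a0829b, 63c3d97, 74e1739, 8dc06c5, 9fd24d8, ad9616d, c8956f3, d986b93, f11e6f5}.
Among these, 74e1739 is not an ancestor of any other common ancestor — it is the merge base.

74e1739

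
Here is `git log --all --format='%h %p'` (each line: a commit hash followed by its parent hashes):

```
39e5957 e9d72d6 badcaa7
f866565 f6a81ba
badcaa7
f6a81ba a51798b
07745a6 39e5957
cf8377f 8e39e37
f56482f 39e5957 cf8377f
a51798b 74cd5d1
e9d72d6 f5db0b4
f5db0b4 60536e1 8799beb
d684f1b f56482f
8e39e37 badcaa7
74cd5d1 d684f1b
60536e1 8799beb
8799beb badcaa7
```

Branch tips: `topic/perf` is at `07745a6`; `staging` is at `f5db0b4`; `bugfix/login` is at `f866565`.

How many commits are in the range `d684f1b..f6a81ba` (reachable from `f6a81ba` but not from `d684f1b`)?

3

Reachable from f6a81ba: {39e5957, 60536e1, 74cd5d1, 8799beb, 8e39e37, a51798b, badcaa7, cf8377f, d684f1b, e9d72d6, f56482f, f5db0b4, f6a81ba}.
Reachable from d684f1b: {39e5957, 60536e1, 8799beb, 8e39e37, badcaa7, cf8377f, d684f1b, e9d72d6, f56482f, f5db0b4}.
In f6a81ba's history but not d684f1b's: {74cd5d1, a51798b, f6a81ba} — 3 commits.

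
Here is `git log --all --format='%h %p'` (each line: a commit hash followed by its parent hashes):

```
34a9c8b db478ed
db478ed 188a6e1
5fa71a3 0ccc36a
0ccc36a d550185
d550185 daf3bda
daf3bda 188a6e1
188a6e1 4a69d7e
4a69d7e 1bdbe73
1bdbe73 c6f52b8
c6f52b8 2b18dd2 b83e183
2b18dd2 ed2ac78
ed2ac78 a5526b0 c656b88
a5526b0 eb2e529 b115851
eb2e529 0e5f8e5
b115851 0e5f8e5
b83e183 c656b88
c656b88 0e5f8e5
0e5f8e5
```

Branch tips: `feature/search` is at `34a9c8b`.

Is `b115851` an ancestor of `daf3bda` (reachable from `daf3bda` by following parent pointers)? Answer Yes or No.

Yes

Ancestors of daf3bda (commits reachable by following parents): {0e5f8e5, 188a6e1, 1bdbe73, 2b18dd2, 4a69d7e, a5526b0, b115851, b83e183, c656b88, c6f52b8, daf3bda, eb2e529, ed2ac78}.
b115851 is in that set, so it is an ancestor of daf3bda.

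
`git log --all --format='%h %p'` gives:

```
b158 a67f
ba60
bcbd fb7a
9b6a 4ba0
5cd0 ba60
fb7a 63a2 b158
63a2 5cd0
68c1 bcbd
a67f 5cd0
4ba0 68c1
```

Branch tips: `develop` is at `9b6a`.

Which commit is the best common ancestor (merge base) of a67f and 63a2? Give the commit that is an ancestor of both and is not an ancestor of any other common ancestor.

Ancestors of a67f: {5cd0, a67f, ba60}.
Ancestors of 63a2: {5cd0, 63a2, ba60}.
Common ancestors: {5cd0, ba60}.
Among these, 5cd0 is not an ancestor of any other common ancestor — it is the merge base.

5cd0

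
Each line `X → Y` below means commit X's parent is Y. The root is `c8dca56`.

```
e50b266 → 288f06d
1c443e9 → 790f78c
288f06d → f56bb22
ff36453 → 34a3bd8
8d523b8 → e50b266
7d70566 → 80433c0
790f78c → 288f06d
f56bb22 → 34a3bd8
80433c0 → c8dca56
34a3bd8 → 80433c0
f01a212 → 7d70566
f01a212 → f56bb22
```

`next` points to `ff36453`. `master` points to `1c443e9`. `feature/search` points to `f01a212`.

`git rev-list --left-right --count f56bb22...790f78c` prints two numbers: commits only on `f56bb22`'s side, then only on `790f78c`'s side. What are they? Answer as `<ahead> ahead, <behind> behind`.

0 ahead, 2 behind

Reachable from f56bb22: {34a3bd8, 80433c0, c8dca56, f56bb22}.
Reachable from 790f78c: {288f06d, 34a3bd8, 790f78c, 80433c0, c8dca56, f56bb22}.
Only in f56bb22's history (ahead): {} — 0.
Only in 790f78c's history (behind): {288f06d, 790f78c} — 2.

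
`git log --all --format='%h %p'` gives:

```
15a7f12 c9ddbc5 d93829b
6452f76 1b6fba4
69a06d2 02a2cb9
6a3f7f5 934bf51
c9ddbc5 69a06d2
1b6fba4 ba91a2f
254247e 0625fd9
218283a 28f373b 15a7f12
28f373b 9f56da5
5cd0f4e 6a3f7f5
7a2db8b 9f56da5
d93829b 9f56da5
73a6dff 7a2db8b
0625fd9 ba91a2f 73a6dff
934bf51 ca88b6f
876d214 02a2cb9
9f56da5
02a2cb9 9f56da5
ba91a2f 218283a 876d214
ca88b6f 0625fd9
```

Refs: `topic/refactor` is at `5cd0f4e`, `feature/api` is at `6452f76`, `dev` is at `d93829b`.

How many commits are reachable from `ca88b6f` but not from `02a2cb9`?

Reachable from ca88b6f: {02a2cb9, 0625fd9, 15a7f12, 218283a, 28f373b, 69a06d2, 73a6dff, 7a2db8b, 876d214, 9f56da5, ba91a2f, c9ddbc5, ca88b6f, d93829b}.
Reachable from 02a2cb9: {02a2cb9, 9f56da5}.
In ca88b6f's history but not 02a2cb9's: {0625fd9, 15a7f12, 218283a, 28f373b, 69a06d2, 73a6dff, 7a2db8b, 876d214, ba91a2f, c9ddbc5, ca88b6f, d93829b} — 12 commits.

12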